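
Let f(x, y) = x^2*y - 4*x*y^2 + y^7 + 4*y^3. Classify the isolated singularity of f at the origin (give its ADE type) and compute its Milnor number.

Type D_8, Milnor number mu = 8.

The Hessian of f at 0 has rank 0. Corank 2; j^3 = y*(x - 2*y)^2 has shape L^2 M (L != M), so D-series; mu = 8 gives D_8.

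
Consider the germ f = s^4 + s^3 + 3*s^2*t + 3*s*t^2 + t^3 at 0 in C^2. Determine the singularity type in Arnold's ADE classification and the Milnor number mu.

Type E6, Milnor number mu = 6.

The Hessian of f at 0 is [[0, 0], [0, 0]] with rank 0, so corank 2. A Groebner basis of the Jacobian ideal J(f) in C{s,t} is {t^4, s*t^2 + 2*t^3/3, s^2 + 2*s*t + t^2}; counting standard monomials gives mu = 6. Corank 2; j^3 = (s + t)^3 is a perfect cube, so E-series; the 4-jet and mu = 6 give E_6.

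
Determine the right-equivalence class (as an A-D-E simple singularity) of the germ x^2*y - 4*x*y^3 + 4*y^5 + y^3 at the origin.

The Hessian of f at 0 has rank 0. Corank 2; j^3 = y*(x^2 + y^2) splits into three distinct lines over C (the quadratic factor has nonzero discriminant), so D_4.

D4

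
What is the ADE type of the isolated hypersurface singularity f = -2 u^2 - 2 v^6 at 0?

A_5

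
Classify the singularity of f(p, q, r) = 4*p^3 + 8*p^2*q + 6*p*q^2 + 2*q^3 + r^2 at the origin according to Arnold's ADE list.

D_{4}

The Hessian of f at 0 is [[0, 0, 0], [0, 0, 0], [0, 0, 2]] with rank 1, so corank 2. A Groebner basis of the Jacobian ideal J(f) in C{p,q,r} is {q^3, p^2 - 3*q^2/2, p*q + 3*q^2/2, r}; counting standard monomials gives mu = 4. Corank 2; j^3 = 2*(p + q)*(2*p^2 + 2*p*q + q^2) splits into three distinct lines over C (the quadratic factor has nonzero discriminant), so D_4.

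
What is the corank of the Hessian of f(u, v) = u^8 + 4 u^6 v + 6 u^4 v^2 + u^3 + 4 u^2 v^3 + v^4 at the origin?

2

Hessian at 0 has rank 0.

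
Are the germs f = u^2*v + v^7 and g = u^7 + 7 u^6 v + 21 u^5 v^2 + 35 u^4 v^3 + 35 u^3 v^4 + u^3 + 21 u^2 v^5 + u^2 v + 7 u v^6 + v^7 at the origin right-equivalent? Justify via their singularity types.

The Hessian of f at 0 is [[0, 0], [0, 0]] with rank 0, so corank 2. A Groebner basis of the Jacobian ideal J(f) in C{u,v} is {u^2/7 + v^6, u^3, u*v}; counting standard monomials gives mu = 8. Corank 2; j^3 = u^2*v has shape L^2 M (L != M), so D-series; mu = 8 gives D_8. The Hessian of g at 0 is [[0, 0], [0, 0]] with rank 0, so corank 2. A Groebner basis of the Jacobian ideal J(g) in C{u,v} is {-u*v/7 + v^6, u*v^2, u^2 + u*v}; counting standard monomials gives mu = 8. Corank 2; j^3 = u^2*(u + v) has shape L^2 M (L != M), so D-series; mu = 8 gives D_8. Both have type D_8, hence right-equivalent.

Yes.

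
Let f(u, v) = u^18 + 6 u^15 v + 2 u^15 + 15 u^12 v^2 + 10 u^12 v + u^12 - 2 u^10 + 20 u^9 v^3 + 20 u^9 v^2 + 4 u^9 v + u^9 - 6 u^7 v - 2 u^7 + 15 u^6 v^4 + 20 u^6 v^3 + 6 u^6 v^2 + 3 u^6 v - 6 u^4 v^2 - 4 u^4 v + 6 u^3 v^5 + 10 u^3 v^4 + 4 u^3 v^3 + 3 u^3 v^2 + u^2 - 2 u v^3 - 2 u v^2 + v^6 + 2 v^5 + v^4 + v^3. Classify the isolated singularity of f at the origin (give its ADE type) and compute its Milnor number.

The Hessian of f at 0 has rank 1. Corank 1: A-series; mu = 2 gives A_2.

Type A_2, Milnor number mu = 2.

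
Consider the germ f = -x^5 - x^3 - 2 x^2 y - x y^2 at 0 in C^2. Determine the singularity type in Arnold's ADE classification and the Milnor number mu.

Type D_6, Milnor number mu = 6.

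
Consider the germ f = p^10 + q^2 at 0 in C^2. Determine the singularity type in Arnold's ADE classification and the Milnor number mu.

Type A9, Milnor number mu = 9.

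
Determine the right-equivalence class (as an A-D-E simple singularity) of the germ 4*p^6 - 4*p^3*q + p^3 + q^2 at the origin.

The Hessian of f at 0 has rank 1. Corank 1: A-series; mu = 2 gives A_2.

A_2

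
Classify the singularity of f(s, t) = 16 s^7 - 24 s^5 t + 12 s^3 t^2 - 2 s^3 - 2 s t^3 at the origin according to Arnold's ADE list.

E_7

The Hessian of f at 0 has rank 0. Corank 2; j^3 = -2*s^3 is a perfect cube, so E-series; the 4-jet and mu = 7 give E_7.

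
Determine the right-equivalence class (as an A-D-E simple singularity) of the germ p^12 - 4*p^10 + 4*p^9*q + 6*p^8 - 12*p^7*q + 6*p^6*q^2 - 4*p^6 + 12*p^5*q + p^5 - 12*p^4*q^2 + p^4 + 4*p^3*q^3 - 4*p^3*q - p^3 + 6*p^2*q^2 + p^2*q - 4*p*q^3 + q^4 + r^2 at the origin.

D_{5}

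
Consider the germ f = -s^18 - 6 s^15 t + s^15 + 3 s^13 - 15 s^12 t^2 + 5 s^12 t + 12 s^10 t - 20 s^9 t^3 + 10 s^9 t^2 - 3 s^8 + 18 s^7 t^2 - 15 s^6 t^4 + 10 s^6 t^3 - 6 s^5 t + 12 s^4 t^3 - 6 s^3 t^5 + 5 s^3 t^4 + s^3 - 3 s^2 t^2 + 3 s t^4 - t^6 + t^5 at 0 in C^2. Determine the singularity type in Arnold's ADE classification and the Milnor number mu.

The Hessian of f at 0 has rank 0. Corank 2; j^3 = s^3 is a perfect cube, so E-series; the 5-jet and mu = 8 give E_8.

Type E8, Milnor number mu = 8.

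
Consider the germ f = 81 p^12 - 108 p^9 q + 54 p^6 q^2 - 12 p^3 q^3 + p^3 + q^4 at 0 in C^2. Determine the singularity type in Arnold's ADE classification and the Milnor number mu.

Type E_{6}, Milnor number mu = 6.

The Hessian of f at 0 has rank 0. Corank 2; j^3 = p^3 is a perfect cube, so E-series; the 4-jet and mu = 6 give E_6.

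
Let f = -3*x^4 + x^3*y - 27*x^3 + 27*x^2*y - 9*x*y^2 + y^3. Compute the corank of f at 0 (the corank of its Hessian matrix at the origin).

2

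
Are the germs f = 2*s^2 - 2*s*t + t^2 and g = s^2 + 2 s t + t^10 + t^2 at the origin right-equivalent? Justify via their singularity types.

No.

The Hessian of f at 0 is [[4, -2], [-2, 2]] with rank 2, so corank 0. A Groebner basis of the Jacobian ideal J(f) in C{s,t} is {s, t}; counting standard monomials gives mu = 1. Corank 0: nondegenerate Morse point, so A_1. The Hessian of g at 0 is [[2, 2], [2, 2]] with rank 1, so corank 1. A Groebner basis of the Jacobian ideal J(g) in C{s,t} is {t^9, s + t}; counting standard monomials gives mu = 9. Corank 1: A-series; mu = 9 gives A_9. f is A_1 but g is A_9, hence not right-equivalent.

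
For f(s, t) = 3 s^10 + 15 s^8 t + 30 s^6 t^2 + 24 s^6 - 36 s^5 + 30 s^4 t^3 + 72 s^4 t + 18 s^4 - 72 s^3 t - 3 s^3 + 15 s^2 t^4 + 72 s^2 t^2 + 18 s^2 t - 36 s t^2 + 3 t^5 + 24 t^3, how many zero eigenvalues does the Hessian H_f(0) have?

2

Hessian at 0 has rank 0.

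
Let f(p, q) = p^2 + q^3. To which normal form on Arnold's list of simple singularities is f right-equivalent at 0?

The Hessian of f at 0 is [[2, 0], [0, 0]] with rank 1, so corank 1. A Groebner basis of the Jacobian ideal J(f) in C{p,q} is {q^2, p}; counting standard monomials gives mu = 2. Corank 1: A-series; mu = 2 gives A_2.

A_{2}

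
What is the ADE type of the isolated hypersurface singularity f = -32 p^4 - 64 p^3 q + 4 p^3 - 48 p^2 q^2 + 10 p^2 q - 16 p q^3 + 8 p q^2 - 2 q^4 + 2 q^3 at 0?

D_{5}

The Hessian of f at 0 is [[0, 0], [0, 0]] with rank 0, so corank 2. A Groebner basis of the Jacobian ideal J(f) in C{p,q} is {p*q^2 - p*q/8 - q^2/8, p*q/8 + q^3 + q^2/8, p^2 + 3*p*q/2 + q^2/2}; counting standard monomials gives mu = 5. Corank 2; j^3 = 2*(p + q)^2*(2*p + q) has shape L^2 M (L != M), so D-series; mu = 5 gives D_5.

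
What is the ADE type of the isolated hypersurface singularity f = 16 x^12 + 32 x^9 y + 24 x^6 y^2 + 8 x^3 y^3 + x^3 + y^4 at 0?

E_{6}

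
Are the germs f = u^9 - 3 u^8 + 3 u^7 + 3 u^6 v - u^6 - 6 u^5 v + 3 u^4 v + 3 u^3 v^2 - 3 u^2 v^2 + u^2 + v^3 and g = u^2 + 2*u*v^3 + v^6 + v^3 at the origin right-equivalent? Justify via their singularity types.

Yes.

The Hessian of f at 0 has rank 1. Corank 1: A-series; mu = 2 gives A_2. The Hessian of g at 0 has rank 1. Corank 1: A-series; mu = 2 gives A_2. Both have type A_2, hence right-equivalent.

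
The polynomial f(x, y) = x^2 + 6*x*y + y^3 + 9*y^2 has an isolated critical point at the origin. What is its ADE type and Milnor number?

Type A_{2}, Milnor number mu = 2.

The Hessian of f at 0 has rank 1. Corank 1: A-series; mu = 2 gives A_2.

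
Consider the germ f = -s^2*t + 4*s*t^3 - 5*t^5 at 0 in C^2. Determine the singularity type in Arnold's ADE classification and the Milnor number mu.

Type D_6, Milnor number mu = 6.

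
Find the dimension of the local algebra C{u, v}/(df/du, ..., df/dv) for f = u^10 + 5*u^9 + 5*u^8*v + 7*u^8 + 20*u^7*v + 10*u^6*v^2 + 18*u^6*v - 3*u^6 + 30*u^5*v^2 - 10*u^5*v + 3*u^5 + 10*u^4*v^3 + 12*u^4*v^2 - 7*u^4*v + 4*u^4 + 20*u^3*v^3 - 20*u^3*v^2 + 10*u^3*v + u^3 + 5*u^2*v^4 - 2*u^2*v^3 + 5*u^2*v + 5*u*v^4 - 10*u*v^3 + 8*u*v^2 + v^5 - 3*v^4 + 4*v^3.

5

The Hessian of f at 0 is [[0, 0], [0, 0]] with rank 0, so corank 2. A Groebner basis of the Jacobian ideal J(f) in C{u,v} is {u*v^2 - 2*u*v/3 - 4*v^2/3, u*v/3 + v^3 + 2*v^2/3, u^2 + 16*u*v/3 + 20*v^2/3}; counting standard monomials gives mu = 5. Corank 2; j^3 = (u + v)*(u + 2*v)^2 has shape L^2 M (L != M), so D-series; mu = 5 gives D_5.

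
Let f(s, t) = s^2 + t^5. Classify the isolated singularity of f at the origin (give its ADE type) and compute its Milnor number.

The Hessian of f at 0 has rank 1. Corank 1: A-series; mu = 4 gives A_4.

Type A4, Milnor number mu = 4.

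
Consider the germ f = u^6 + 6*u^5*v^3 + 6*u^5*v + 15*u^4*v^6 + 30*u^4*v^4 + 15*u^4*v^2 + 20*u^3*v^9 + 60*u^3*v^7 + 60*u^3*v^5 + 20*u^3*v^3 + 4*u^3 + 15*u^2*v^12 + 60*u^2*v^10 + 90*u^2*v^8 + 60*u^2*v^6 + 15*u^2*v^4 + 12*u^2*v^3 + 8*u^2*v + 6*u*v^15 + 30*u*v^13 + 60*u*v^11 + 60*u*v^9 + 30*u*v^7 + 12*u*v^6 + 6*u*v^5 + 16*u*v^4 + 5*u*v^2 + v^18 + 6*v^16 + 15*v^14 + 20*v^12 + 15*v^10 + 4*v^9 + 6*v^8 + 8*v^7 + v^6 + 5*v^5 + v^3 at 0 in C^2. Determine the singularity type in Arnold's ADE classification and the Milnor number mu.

The Hessian of f at 0 is [[0, 0], [0, 0]] with rank 0, so corank 2. A Groebner basis of the Jacobian ideal J(f) in C{u,v} is {2*u^2 + 3*u*v + v^4 + v^2, u^3 - 16*u^2 - 16*u*v + v^3/8 - 4*v^2, u^2*v + 64*u^2/3 + 64*u*v/3 - v^3/4 + 16*v^2/3, -64*u^2/3 + u*v^2 - 64*u*v/3 + v^3/2 - 16*v^2/3}; counting standard monomials gives mu = 7. Corank 2; j^3 = (u + v)*(2*u + v)^2 has shape L^2 M (L != M), so D-series; mu = 7 gives D_7.

Type D7, Milnor number mu = 7.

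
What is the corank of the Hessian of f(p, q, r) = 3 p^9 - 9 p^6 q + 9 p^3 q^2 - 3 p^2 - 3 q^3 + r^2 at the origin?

1

Hessian at 0 has rank 2.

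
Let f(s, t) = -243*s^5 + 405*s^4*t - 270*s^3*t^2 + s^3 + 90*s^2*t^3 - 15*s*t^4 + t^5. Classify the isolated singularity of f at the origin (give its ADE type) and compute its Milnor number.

Type E_{8}, Milnor number mu = 8.

The Hessian of f at 0 has rank 0. Corank 2; j^3 = s^3 is a perfect cube, so E-series; the 5-jet and mu = 8 give E_8.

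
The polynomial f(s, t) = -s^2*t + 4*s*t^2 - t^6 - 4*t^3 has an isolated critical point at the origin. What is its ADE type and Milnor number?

Type D_{7}, Milnor number mu = 7.

The Hessian of f at 0 has rank 0. Corank 2; j^3 = -t*(s - 2*t)^2 has shape L^2 M (L != M), so D-series; mu = 7 gives D_7.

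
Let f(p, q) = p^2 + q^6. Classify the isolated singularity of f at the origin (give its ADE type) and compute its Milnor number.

Type A_{5}, Milnor number mu = 5.

The Hessian of f at 0 has rank 1. Corank 1: A-series; mu = 5 gives A_5.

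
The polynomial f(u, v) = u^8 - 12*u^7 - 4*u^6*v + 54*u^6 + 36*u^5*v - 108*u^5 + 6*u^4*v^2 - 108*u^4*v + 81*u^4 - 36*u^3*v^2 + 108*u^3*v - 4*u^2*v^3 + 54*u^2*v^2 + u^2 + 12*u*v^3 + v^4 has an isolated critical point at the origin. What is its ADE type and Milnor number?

Type A_3, Milnor number mu = 3.

The Hessian of f at 0 has rank 1. Corank 1: A-series; mu = 3 gives A_3.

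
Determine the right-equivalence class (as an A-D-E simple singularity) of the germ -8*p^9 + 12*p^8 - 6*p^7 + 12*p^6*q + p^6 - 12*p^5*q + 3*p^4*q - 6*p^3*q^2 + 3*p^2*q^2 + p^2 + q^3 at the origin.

The Hessian of f at 0 is [[2, 0], [0, 0]] with rank 1, so corank 1. A Groebner basis of the Jacobian ideal J(f) in C{p,q} is {q^2, p}; counting standard monomials gives mu = 2. Corank 1: A-series; mu = 2 gives A_2.

A_{2}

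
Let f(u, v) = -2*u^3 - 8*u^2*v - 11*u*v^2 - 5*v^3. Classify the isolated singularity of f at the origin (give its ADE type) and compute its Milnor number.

The Hessian of f at 0 is [[0, 0], [0, 0]] with rank 0, so corank 2. A Groebner basis of the Jacobian ideal J(f) in C{u,v} is {v^3, u^2 + v^2/2, u*v + v^2/2}; counting standard monomials gives mu = 4. Corank 2; j^3 = -(u + v)*(2*u^2 + 6*u*v + 5*v^2) splits into three distinct lines over C (the quadratic factor has nonzero discriminant), so D_4.

Type D4, Milnor number mu = 4.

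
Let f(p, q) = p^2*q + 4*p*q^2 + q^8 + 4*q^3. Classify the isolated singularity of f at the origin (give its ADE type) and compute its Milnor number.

Type D_9, Milnor number mu = 9.

The Hessian of f at 0 has rank 0. Corank 2; j^3 = q*(p + 2*q)^2 has shape L^2 M (L != M), so D-series; mu = 9 gives D_9.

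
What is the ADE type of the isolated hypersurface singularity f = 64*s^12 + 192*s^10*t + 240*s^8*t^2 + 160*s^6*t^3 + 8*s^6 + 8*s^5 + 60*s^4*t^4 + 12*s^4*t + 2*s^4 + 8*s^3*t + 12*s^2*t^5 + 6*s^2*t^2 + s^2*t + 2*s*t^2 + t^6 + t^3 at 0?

The Hessian of f at 0 has rank 0. Corank 2; j^3 = t*(s + t)^2 has shape L^2 M (L != M), so D-series; mu = 7 gives D_7.

D7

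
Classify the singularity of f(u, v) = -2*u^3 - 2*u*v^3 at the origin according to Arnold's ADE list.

E7

The Hessian of f at 0 is [[0, 0], [0, 0]] with rank 0, so corank 2. A Groebner basis of the Jacobian ideal J(f) in C{u,v} is {u^3, u*v^2, 3*u^2 + v^3}; counting standard monomials gives mu = 7. Corank 2; j^3 = -2*u^3 is a perfect cube, so E-series; the 4-jet and mu = 7 give E_7.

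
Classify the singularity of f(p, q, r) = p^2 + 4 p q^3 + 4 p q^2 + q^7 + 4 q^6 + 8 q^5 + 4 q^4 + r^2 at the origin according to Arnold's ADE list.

A_6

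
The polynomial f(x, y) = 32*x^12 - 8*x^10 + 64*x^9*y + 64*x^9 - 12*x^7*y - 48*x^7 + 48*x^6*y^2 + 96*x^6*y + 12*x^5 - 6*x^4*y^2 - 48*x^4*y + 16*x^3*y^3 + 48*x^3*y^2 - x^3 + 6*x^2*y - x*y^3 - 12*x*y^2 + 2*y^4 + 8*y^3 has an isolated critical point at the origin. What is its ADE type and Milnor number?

The Hessian of f at 0 has rank 0. Corank 2; j^3 = -(x - 2*y)^3 is a perfect cube, so E-series; the 4-jet and mu = 7 give E_7.

Type E7, Milnor number mu = 7.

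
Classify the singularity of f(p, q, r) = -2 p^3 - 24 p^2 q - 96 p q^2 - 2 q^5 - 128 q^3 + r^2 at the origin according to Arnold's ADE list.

The Hessian of f at 0 has rank 1. Corank 2; j^3 = -2*(p + 4*q)^3 is a perfect cube, so E-series; the 5-jet and mu = 8 give E_8.

E_{8}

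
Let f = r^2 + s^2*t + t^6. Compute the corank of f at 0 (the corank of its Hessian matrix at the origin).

2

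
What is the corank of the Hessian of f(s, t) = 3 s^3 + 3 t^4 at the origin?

Hessian at 0 has rank 0.

2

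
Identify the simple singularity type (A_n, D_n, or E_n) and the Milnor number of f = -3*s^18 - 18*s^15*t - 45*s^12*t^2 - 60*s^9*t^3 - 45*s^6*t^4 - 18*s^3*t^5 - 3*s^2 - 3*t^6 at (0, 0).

Type A_5, Milnor number mu = 5.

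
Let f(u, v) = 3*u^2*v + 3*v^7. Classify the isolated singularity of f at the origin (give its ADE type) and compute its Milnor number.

Type D_{8}, Milnor number mu = 8.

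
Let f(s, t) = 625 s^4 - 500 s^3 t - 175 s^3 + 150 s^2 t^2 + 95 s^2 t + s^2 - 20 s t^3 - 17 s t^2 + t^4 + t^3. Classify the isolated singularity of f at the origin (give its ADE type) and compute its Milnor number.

Type A_{2}, Milnor number mu = 2.

The Hessian of f at 0 has rank 1. Corank 1: A-series; mu = 2 gives A_2.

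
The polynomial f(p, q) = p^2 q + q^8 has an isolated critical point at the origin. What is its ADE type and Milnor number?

Type D_9, Milnor number mu = 9.

The Hessian of f at 0 has rank 0. Corank 2; j^3 = p^2*q has shape L^2 M (L != M), so D-series; mu = 9 gives D_9.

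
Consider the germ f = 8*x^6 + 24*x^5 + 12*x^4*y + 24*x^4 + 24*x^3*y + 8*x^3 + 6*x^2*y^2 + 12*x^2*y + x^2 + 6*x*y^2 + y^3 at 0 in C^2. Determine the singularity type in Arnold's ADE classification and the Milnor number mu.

Type A_2, Milnor number mu = 2.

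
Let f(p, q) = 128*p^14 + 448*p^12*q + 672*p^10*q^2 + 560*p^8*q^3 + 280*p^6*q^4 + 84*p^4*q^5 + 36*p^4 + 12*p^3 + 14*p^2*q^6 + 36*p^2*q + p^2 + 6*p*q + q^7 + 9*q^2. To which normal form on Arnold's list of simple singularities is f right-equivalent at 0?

The Hessian of f at 0 is [[2, 6], [6, 18]] with rank 1, so corank 1. A Groebner basis of the Jacobian ideal J(f) in C{p,q} is {7*p*q/1458 - 5*p/52488 + q^4 + 2*q^3/27 + q^2/108 - 5*q/17496, p*q^2 - 2*p*q/27 + p/972 + q^3 - q^2/6 + q/324, p^2 + p/6 + q/2}; counting standard monomials gives mu = 6. Corank 1: A-series; mu = 6 gives A_6.

A_{6}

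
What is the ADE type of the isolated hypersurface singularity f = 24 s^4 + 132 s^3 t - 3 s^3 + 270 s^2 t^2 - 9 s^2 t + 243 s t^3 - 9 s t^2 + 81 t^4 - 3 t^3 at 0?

The Hessian of f at 0 has rank 0. Corank 2; j^3 = -3*(s + t)^3 is a perfect cube, so E-series; the 4-jet and mu = 7 give E_7.

E_7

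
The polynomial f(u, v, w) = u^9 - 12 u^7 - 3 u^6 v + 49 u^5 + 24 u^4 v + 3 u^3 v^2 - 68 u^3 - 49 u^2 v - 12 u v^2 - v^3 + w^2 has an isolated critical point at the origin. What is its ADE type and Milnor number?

Type D4, Milnor number mu = 4.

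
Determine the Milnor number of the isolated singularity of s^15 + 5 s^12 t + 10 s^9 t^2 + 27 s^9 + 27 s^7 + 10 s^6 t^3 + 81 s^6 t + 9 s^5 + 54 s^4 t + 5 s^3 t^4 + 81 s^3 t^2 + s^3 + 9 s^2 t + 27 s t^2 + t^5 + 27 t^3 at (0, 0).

8

The Hessian of f at 0 has rank 0. Corank 2; j^3 = (s + 3*t)^3 is a perfect cube, so E-series; the 5-jet and mu = 8 give E_8.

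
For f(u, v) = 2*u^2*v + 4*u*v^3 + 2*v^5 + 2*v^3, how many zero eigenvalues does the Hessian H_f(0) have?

Hessian at 0 has rank 0.

2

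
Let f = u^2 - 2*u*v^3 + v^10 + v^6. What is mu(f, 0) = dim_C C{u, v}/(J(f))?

9

The Hessian of f at 0 is [[2, 0], [0, 0]] with rank 1, so corank 1. A Groebner basis of the Jacobian ideal J(f) in C{u,v} is {u^3, -u + v^3}; counting standard monomials gives mu = 9. Corank 1: A-series; mu = 9 gives A_9.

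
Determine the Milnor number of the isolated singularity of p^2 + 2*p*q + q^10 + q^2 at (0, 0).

The Hessian of f at 0 has rank 1. Corank 1: A-series; mu = 9 gives A_9.

9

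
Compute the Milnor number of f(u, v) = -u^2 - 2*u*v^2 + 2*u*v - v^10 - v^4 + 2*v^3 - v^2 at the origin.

9

The Hessian of f at 0 has rank 1. Corank 1: A-series; mu = 9 gives A_9.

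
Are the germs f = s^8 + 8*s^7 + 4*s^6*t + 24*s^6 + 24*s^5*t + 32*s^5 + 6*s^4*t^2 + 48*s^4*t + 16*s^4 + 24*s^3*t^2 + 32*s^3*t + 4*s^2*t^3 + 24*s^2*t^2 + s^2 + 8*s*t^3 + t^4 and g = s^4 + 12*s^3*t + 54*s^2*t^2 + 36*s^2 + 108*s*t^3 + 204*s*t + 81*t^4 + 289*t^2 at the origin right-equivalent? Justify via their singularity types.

Yes.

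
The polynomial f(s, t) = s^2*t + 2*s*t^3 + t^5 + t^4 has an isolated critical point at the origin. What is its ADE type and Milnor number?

Type D5, Milnor number mu = 5.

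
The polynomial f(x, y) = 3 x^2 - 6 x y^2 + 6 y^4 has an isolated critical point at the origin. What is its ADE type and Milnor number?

The Hessian of f at 0 is [[6, 0], [0, 0]] with rank 1, so corank 1. A Groebner basis of the Jacobian ideal J(f) in C{x,y} is {x^2, x*y, -x + y^2}; counting standard monomials gives mu = 3. Corank 1: A-series; mu = 3 gives A_3.

Type A_3, Milnor number mu = 3.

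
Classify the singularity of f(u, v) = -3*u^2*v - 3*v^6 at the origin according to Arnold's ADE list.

D7

The Hessian of f at 0 has rank 0. Corank 2; j^3 = -3*u^2*v has shape L^2 M (L != M), so D-series; mu = 7 gives D_7.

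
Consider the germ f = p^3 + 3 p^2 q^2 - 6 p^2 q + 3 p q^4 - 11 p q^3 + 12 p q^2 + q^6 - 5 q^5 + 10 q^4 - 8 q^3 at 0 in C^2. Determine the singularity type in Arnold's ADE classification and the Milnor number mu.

Type E_7, Milnor number mu = 7.

The Hessian of f at 0 has rank 0. Corank 2; j^3 = (p - 2*q)^3 is a perfect cube, so E-series; the 4-jet and mu = 7 give E_7.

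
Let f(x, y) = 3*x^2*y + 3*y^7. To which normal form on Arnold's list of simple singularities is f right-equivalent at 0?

D_{8}

The Hessian of f at 0 is [[0, 0], [0, 0]] with rank 0, so corank 2. A Groebner basis of the Jacobian ideal J(f) in C{x,y} is {x^2/7 + y^6, x^3, x*y}; counting standard monomials gives mu = 8. Corank 2; j^3 = 3*x^2*y has shape L^2 M (L != M), so D-series; mu = 8 gives D_8.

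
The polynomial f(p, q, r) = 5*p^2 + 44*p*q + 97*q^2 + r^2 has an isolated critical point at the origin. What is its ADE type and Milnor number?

Type A1, Milnor number mu = 1.

The Hessian of f at 0 has rank 3. Corank 0: nondegenerate Morse point, so A_1.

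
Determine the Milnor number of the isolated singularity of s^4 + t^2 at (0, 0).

The Hessian of f at 0 has rank 1. Corank 1: A-series; mu = 3 gives A_3.

3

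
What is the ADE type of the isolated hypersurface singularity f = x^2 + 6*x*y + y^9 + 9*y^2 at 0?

The Hessian of f at 0 is [[2, 6], [6, 18]] with rank 1, so corank 1. A Groebner basis of the Jacobian ideal J(f) in C{x,y} is {y^8, x + 3*y}; counting standard monomials gives mu = 8. Corank 1: A-series; mu = 8 gives A_8.

A8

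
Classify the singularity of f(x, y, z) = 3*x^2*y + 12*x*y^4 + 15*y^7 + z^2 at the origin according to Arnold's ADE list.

D_{8}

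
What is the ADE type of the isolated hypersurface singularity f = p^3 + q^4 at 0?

The Hessian of f at 0 is [[0, 0], [0, 0]] with rank 0, so corank 2. A Groebner basis of the Jacobian ideal J(f) in C{p,q} is {q^3, p^2}; counting standard monomials gives mu = 6. Corank 2; j^3 = p^3 is a perfect cube, so E-series; the 4-jet and mu = 6 give E_6.

E_6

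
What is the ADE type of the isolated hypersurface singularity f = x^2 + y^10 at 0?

The Hessian of f at 0 is [[2, 0], [0, 0]] with rank 1, so corank 1. A Groebner basis of the Jacobian ideal J(f) in C{x,y} is {y^9, x}; counting standard monomials gives mu = 9. Corank 1: A-series; mu = 9 gives A_9.

A_{9}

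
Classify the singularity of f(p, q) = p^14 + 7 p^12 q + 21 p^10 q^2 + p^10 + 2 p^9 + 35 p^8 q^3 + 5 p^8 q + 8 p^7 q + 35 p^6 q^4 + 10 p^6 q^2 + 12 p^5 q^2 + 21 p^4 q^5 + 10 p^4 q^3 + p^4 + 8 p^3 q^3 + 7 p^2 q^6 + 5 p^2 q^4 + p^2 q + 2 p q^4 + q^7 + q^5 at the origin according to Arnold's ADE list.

D_{6}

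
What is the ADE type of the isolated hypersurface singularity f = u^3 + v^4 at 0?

The Hessian of f at 0 has rank 0. Corank 2; j^3 = u^3 is a perfect cube, so E-series; the 4-jet and mu = 6 give E_6.

E_6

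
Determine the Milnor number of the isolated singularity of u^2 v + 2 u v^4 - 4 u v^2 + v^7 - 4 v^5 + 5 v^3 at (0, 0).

The Hessian of f at 0 has rank 0. Corank 2; j^3 = v*(u^2 - 4*u*v + 5*v^2) splits into three distinct lines over C (the quadratic factor has nonzero discriminant), so D_4.

4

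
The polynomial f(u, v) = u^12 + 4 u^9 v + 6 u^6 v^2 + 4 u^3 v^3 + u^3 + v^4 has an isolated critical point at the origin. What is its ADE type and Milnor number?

Type E6, Milnor number mu = 6.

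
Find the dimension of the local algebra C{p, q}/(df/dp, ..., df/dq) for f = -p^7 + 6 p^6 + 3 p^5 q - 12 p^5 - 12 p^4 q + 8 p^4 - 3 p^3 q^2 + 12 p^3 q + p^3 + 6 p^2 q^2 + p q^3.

7

The Hessian of f at 0 is [[0, 0], [0, 0]] with rank 0, so corank 2. A Groebner basis of the Jacobian ideal J(f) in C{p,q} is {3*p^2/4 + q^4 + q^3/4, p^3, p^2*q - p^2/4 - q^3/12, p^2 + p*q^2 + q^3/3}; counting standard monomials gives mu = 7. Corank 2; j^3 = p^3 is a perfect cube, so E-series; the 4-jet and mu = 7 give E_7.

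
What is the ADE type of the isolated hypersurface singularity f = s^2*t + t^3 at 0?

D_4

The Hessian of f at 0 is [[0, 0], [0, 0]] with rank 0, so corank 2. A Groebner basis of the Jacobian ideal J(f) in C{s,t} is {t^3, s^2 + 3*t^2, s*t}; counting standard monomials gives mu = 4. Corank 2; j^3 = t*(s^2 + t^2) splits into three distinct lines over C (the quadratic factor has nonzero discriminant), so D_4.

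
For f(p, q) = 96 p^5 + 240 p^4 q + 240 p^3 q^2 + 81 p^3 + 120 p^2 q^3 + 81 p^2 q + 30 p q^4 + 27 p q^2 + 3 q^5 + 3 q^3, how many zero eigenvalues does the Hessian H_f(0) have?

The Hessian at 0 is [[0, 0], [0, 0]] of rank 0; hence corank 2.

2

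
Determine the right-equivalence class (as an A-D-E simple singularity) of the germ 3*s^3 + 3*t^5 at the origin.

The Hessian of f at 0 is [[0, 0], [0, 0]] with rank 0, so corank 2. A Groebner basis of the Jacobian ideal J(f) in C{s,t} is {t^4, s^2}; counting standard monomials gives mu = 8. Corank 2; j^3 = 3*s^3 is a perfect cube, so E-series; the 5-jet and mu = 8 give E_8.

E8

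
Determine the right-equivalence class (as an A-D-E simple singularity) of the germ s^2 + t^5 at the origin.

A_{4}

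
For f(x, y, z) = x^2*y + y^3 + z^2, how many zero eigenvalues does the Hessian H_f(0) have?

2

Hessian at 0 has rank 1.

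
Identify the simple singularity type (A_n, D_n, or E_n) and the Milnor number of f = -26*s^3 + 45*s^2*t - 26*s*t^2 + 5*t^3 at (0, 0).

Type D_{4}, Milnor number mu = 4.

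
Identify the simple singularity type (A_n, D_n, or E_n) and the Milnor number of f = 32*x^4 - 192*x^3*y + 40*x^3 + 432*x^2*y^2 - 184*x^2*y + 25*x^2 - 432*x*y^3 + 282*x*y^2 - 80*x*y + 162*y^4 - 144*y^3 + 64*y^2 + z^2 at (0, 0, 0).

The Hessian of f at 0 has rank 2. Corank 1: A-series; mu = 3 gives A_3.

Type A_3, Milnor number mu = 3.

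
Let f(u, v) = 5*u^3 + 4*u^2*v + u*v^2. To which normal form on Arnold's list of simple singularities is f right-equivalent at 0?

The Hessian of f at 0 has rank 0. Corank 2; j^3 = u*(5*u^2 + 4*u*v + v^2) splits into three distinct lines over C (the quadratic factor has nonzero discriminant), so D_4.

D4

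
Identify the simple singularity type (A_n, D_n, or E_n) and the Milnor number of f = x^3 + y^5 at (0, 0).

Type E8, Milnor number mu = 8.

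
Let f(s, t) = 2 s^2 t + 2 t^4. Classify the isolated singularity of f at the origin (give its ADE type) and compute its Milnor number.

Type D5, Milnor number mu = 5.

The Hessian of f at 0 is [[0, 0], [0, 0]] with rank 0, so corank 2. A Groebner basis of the Jacobian ideal J(f) in C{s,t} is {s^3, s^2/4 + t^3, s*t}; counting standard monomials gives mu = 5. Corank 2; j^3 = 2*s^2*t has shape L^2 M (L != M), so D-series; mu = 5 gives D_5.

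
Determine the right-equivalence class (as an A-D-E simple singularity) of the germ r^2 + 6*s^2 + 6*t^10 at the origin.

A_{9}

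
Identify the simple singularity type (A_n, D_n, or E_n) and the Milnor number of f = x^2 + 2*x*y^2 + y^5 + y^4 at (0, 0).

Type A4, Milnor number mu = 4.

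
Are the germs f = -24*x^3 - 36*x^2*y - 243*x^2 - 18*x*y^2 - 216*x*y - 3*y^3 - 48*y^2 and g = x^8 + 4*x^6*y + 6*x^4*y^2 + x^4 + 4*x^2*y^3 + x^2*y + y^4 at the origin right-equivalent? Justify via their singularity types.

No.

The Hessian of f at 0 is [[-486, -216], [-216, -96]] with rank 1, so corank 1. A Groebner basis of the Jacobian ideal J(f) in C{x,y} is {y^2, x + 4*y/9}; counting standard monomials gives mu = 2. Corank 1: A-series; mu = 2 gives A_2. The Hessian of g at 0 is [[0, 0], [0, 0]] with rank 0, so corank 2. A Groebner basis of the Jacobian ideal J(g) in C{x,y} is {x^3, x^2/4 + y^3, x*y}; counting standard monomials gives mu = 5. Corank 2; j^3 = x^2*y has shape L^2 M (L != M), so D-series; mu = 5 gives D_5. f is A_2 but g is D_5, hence not right-equivalent.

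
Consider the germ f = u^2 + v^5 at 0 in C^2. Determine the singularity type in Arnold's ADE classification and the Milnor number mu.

The Hessian of f at 0 has rank 1. Corank 1: A-series; mu = 4 gives A_4.

Type A_4, Milnor number mu = 4.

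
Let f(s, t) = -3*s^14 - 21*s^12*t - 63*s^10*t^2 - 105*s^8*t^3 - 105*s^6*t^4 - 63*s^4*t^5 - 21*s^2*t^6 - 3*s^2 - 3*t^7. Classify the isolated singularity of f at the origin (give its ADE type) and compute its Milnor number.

Type A_6, Milnor number mu = 6.

The Hessian of f at 0 is [[-6, 0], [0, 0]] with rank 1, so corank 1. A Groebner basis of the Jacobian ideal J(f) in C{s,t} is {t^6, s}; counting standard monomials gives mu = 6. Corank 1: A-series; mu = 6 gives A_6.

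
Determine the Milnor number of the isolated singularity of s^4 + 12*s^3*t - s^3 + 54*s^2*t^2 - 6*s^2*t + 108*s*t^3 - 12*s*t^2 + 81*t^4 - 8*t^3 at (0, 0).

6

The Hessian of f at 0 is [[0, 0], [0, 0]] with rank 0, so corank 2. A Groebner basis of the Jacobian ideal J(f) in C{s,t} is {t^4, s*t^2 + 7*t^3/3, s^2 + 4*s*t + 4*t^2}; counting standard monomials gives mu = 6. Corank 2; j^3 = -(s + 2*t)^3 is a perfect cube, so E-series; the 4-jet and mu = 6 give E_6.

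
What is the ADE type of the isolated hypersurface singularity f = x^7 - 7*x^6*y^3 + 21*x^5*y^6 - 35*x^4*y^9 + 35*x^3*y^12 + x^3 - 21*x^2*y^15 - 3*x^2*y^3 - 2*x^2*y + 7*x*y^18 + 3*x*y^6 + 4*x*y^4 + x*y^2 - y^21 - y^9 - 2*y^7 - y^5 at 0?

The Hessian of f at 0 has rank 0. Corank 2; j^3 = x*(x - y)^2 has shape L^2 M (L != M), so D-series; mu = 8 gives D_8.

D_{8}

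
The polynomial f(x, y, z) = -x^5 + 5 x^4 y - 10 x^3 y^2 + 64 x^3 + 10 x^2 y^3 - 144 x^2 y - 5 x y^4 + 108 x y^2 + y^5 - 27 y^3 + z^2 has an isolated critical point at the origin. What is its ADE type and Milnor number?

The Hessian of f at 0 has rank 1. Corank 2; j^3 = (4*x - 3*y)^3 is a perfect cube, so E-series; the 5-jet and mu = 8 give E_8.

Type E8, Milnor number mu = 8.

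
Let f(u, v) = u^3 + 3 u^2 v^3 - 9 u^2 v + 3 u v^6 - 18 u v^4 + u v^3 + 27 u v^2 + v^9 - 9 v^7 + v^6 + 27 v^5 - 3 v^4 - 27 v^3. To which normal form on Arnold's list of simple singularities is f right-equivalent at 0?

E7

The Hessian of f at 0 is [[0, 0], [0, 0]] with rank 0, so corank 2. A Groebner basis of the Jacobian ideal J(f) in C{u,v} is {u^3 - 9*u^2*v - 162*u^2 + 972*u*v - 1458*v^2, 9*u^2 + u*v^2 - 54*u*v + 81*v^2, 3*u^2 - 18*u*v + v^3 + 27*v^2}; counting standard monomials gives mu = 7. Corank 2; j^3 = (u - 3*v)^3 is a perfect cube, so E-series; the 4-jet and mu = 7 give E_7.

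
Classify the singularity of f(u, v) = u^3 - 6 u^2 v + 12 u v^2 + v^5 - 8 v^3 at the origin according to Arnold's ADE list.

The Hessian of f at 0 has rank 0. Corank 2; j^3 = (u - 2*v)^3 is a perfect cube, so E-series; the 5-jet and mu = 8 give E_8.

E8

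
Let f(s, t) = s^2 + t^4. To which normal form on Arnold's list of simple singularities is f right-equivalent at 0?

The Hessian of f at 0 has rank 1. Corank 1: A-series; mu = 3 gives A_3.

A3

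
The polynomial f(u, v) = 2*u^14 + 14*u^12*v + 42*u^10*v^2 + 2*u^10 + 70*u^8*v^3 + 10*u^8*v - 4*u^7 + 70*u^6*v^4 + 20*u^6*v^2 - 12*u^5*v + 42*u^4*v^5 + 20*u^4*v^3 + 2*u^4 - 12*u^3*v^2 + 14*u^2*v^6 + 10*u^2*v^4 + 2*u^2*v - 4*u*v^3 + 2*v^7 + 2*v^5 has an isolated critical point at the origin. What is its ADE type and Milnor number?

The Hessian of f at 0 has rank 0. Corank 2; j^3 = 2*u^2*v has shape L^2 M (L != M), so D-series; mu = 8 gives D_8.

Type D_{8}, Milnor number mu = 8.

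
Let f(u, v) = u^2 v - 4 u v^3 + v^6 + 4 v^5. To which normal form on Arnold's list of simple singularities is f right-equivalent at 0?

D_{7}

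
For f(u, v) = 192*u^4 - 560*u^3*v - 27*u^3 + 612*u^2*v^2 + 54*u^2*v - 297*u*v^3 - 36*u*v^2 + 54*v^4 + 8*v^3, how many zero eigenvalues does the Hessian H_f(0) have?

Hessian at 0 has rank 0.

2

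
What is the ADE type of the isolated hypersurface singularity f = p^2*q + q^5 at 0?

D_6

The Hessian of f at 0 is [[0, 0], [0, 0]] with rank 0, so corank 2. A Groebner basis of the Jacobian ideal J(f) in C{p,q} is {p^2/5 + q^4, p^3, p*q}; counting standard monomials gives mu = 6. Corank 2; j^3 = p^2*q has shape L^2 M (L != M), so D-series; mu = 6 gives D_6.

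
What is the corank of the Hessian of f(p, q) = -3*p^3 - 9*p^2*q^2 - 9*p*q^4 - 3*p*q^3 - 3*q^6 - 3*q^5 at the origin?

The Hessian at 0 is [[0, 0], [0, 0]] of rank 0; hence corank 2.

2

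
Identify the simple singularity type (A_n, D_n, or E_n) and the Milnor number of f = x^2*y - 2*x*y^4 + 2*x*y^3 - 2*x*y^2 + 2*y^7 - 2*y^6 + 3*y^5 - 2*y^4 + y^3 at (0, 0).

Type D_8, Milnor number mu = 8.

The Hessian of f at 0 is [[0, 0], [0, 0]] with rank 0, so corank 2. A Groebner basis of the Jacobian ideal J(f) in C{x,y} is {x^2/6 + x*y^3 + 4*x*y^2/3 - x*y/6 - 7*y^3/6, -x*y + y^4 - y^3 + y^2, x^3 - 7*x^2/6 - 25*x*y^2/3 - 11*x*y/6 + 19*y^3/6 + 3*y^2, x^2*y - x^2/3 - 11*x*y^2/3 - 2*x*y/3 + 4*y^3/3 + y^2}; counting standard monomials gives mu = 8. Corank 2; j^3 = y*(x - y)^2 has shape L^2 M (L != M), so D-series; mu = 8 gives D_8.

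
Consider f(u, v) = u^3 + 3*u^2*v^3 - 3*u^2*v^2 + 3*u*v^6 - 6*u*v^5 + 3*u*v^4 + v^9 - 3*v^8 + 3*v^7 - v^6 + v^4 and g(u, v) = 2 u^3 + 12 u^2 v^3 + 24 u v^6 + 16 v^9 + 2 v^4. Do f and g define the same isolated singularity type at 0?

The Hessian of f at 0 has rank 0. Corank 2; j^3 = u^3 is a perfect cube, so E-series; the 4-jet and mu = 6 give E_6. The Hessian of g at 0 has rank 0. Corank 2; j^3 = 2*u^3 is a perfect cube, so E-series; the 4-jet and mu = 6 give E_6. Both have type E_6, hence right-equivalent.

Yes.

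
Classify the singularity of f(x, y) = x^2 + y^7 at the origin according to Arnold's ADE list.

A6

The Hessian of f at 0 has rank 1. Corank 1: A-series; mu = 6 gives A_6.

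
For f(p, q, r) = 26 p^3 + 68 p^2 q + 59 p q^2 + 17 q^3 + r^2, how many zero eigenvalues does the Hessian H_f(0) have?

2

Hessian at 0 has rank 1.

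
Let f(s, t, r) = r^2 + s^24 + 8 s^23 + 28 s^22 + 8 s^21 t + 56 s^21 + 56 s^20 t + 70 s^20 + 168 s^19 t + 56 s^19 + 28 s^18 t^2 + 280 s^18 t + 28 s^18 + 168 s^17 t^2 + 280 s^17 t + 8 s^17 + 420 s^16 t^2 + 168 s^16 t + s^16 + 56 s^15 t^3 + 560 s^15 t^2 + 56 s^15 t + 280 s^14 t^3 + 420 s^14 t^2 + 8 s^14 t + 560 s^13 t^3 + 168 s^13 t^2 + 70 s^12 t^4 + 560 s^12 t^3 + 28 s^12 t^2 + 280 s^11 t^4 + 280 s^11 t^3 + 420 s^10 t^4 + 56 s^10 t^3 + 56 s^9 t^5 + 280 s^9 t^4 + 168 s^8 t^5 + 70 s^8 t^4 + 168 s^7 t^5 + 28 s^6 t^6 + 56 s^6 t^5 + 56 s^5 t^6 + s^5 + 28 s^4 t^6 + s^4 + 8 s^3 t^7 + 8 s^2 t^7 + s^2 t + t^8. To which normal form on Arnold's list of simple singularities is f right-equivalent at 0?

D_9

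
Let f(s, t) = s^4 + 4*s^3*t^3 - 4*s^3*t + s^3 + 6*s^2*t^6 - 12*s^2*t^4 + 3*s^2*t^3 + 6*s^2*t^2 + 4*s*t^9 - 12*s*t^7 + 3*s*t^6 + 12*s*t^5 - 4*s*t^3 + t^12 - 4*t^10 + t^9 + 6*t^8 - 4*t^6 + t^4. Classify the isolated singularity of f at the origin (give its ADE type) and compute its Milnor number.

Type E_6, Milnor number mu = 6.

The Hessian of f at 0 is [[0, 0], [0, 0]] with rank 0, so corank 2. A Groebner basis of the Jacobian ideal J(f) in C{s,t} is {t^4, s*t^2 - t^3/3, s^2}; counting standard monomials gives mu = 6. Corank 2; j^3 = s^3 is a perfect cube, so E-series; the 4-jet and mu = 6 give E_6.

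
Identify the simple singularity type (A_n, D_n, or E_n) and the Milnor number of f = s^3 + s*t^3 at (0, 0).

The Hessian of f at 0 is [[0, 0], [0, 0]] with rank 0, so corank 2. A Groebner basis of the Jacobian ideal J(f) in C{s,t} is {s^3, s*t^2, 3*s^2 + t^3}; counting standard monomials gives mu = 7. Corank 2; j^3 = s^3 is a perfect cube, so E-series; the 4-jet and mu = 7 give E_7.

Type E_7, Milnor number mu = 7.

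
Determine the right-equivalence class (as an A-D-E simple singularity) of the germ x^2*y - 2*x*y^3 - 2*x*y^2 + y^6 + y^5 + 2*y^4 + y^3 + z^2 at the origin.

The Hessian of f at 0 has rank 1. Corank 2; j^3 = y*(x - y)^2 has shape L^2 M (L != M), so D-series; mu = 7 gives D_7.

D_7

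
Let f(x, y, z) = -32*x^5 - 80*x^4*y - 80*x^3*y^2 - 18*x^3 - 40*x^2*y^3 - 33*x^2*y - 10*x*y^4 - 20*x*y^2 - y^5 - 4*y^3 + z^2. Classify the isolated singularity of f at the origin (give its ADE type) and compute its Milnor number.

Type D_{6}, Milnor number mu = 6.

The Hessian of f at 0 has rank 1. Corank 2; j^3 = -(2*x + y)*(3*x + 2*y)^2 has shape L^2 M (L != M), so D-series; mu = 6 gives D_6.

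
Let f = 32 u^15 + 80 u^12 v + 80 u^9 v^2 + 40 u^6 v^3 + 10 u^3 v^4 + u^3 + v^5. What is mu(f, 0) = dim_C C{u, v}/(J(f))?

The Hessian of f at 0 has rank 0. Corank 2; j^3 = u^3 is a perfect cube, so E-series; the 5-jet and mu = 8 give E_8.

8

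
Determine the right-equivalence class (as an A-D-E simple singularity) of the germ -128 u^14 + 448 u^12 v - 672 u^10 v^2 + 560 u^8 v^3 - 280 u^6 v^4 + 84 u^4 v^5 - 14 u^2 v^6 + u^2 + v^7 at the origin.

The Hessian of f at 0 has rank 1. Corank 1: A-series; mu = 6 gives A_6.

A6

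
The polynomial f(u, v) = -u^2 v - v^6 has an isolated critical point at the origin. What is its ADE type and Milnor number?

Type D7, Milnor number mu = 7.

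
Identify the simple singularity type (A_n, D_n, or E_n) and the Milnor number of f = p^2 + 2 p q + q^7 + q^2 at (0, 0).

The Hessian of f at 0 is [[2, 2], [2, 2]] with rank 1, so corank 1. A Groebner basis of the Jacobian ideal J(f) in C{p,q} is {q^6, p + q}; counting standard monomials gives mu = 6. Corank 1: A-series; mu = 6 gives A_6.

Type A6, Milnor number mu = 6.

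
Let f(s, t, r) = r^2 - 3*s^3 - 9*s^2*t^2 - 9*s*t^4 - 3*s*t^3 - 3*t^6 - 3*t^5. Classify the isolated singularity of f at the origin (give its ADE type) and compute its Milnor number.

Type E7, Milnor number mu = 7.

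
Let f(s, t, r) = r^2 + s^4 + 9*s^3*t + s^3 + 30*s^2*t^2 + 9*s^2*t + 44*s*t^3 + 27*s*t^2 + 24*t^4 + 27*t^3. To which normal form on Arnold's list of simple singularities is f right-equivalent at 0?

E_7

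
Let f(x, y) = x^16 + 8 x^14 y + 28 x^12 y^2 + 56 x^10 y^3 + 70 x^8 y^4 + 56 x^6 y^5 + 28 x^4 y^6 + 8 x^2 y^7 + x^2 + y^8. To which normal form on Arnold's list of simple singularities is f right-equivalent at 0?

A_7

The Hessian of f at 0 is [[2, 0], [0, 0]] with rank 1, so corank 1. A Groebner basis of the Jacobian ideal J(f) in C{x,y} is {y^7, x}; counting standard monomials gives mu = 7. Corank 1: A-series; mu = 7 gives A_7.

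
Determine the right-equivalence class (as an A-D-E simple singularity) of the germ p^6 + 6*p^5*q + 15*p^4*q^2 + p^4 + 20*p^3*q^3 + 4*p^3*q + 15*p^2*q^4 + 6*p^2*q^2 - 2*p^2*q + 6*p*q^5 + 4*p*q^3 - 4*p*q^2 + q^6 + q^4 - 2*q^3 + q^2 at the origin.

The Hessian of f at 0 has rank 1. Corank 1: A-series; mu = 5 gives A_5.

A5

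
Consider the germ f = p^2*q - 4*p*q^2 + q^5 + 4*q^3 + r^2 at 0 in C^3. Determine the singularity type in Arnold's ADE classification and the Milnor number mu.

The Hessian of f at 0 is [[0, 0, 0], [0, 0, 0], [0, 0, 2]] with rank 1, so corank 2. A Groebner basis of the Jacobian ideal J(f) in C{p,q,r} is {p^2/5 + q^4 - 4*q^2/5, p^3 - 8*q^3, p*q - 2*q^2, r}; counting standard monomials gives mu = 6. Corank 2; j^3 = q*(p - 2*q)^2 has shape L^2 M (L != M), so D-series; mu = 6 gives D_6.

Type D_6, Milnor number mu = 6.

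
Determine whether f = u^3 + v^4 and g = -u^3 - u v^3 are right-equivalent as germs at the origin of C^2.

No.

The Hessian of f at 0 is [[0, 0], [0, 0]] with rank 0, so corank 2. A Groebner basis of the Jacobian ideal J(f) in C{u,v} is {v^3, u^2}; counting standard monomials gives mu = 6. Corank 2; j^3 = u^3 is a perfect cube, so E-series; the 4-jet and mu = 6 give E_6. The Hessian of g at 0 is [[0, 0], [0, 0]] with rank 0, so corank 2. A Groebner basis of the Jacobian ideal J(g) in C{u,v} is {u^3, u*v^2, 3*u^2 + v^3}; counting standard monomials gives mu = 7. Corank 2; j^3 = -u^3 is a perfect cube, so E-series; the 4-jet and mu = 7 give E_7. f is E_6 but g is E_7, hence not right-equivalent.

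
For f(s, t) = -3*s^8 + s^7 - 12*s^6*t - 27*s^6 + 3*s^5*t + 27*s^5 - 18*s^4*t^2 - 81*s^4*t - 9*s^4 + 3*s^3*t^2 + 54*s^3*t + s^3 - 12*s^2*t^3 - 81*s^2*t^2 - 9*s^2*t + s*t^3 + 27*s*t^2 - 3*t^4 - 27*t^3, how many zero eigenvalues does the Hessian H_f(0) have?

Hessian at 0 has rank 0.

2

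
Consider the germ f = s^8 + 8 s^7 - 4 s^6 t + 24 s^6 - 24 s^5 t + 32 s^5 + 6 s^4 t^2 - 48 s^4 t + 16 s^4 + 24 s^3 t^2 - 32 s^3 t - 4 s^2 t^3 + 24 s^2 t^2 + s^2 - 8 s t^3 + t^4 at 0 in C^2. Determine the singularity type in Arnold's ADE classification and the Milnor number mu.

The Hessian of f at 0 has rank 1. Corank 1: A-series; mu = 3 gives A_3.

Type A_{3}, Milnor number mu = 3.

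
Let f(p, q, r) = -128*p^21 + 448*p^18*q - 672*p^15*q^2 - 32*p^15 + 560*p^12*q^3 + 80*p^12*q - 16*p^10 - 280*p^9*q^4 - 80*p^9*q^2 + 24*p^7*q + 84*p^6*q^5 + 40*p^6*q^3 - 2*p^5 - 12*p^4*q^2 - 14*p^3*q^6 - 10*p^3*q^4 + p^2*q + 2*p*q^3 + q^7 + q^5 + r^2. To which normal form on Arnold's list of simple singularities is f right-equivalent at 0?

D_8

The Hessian of f at 0 has rank 1. Corank 2; j^3 = p^2*q has shape L^2 M (L != M), so D-series; mu = 8 gives D_8.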